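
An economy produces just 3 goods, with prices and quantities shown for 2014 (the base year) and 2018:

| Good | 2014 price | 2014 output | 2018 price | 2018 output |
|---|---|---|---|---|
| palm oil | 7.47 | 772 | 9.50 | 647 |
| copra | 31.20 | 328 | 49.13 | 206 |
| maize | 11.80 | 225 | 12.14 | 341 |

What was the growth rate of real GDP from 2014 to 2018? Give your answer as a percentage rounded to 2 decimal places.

Real GDP 2014 = Nominal GDP 2014 = 7.47·772 + 31.20·328 + 11.80·225 = 18655.44.
Real GDP 2018 (at 2014 prices) = 7.47·647 + 31.20·206 + 11.80·341 = 15284.09.
Real growth = 15284.09/18655.44 − 1 = -0.1807.

-18.07%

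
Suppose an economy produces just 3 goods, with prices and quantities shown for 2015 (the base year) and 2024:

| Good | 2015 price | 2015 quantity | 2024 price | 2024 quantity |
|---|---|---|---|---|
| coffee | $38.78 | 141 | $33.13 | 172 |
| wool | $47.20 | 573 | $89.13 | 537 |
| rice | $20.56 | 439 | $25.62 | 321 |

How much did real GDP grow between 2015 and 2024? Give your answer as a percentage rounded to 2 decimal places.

Real GDP 2015 = Nominal GDP 2015 = 38.78·141 + 47.20·573 + 20.56·439 = 41539.42.
Real GDP 2024 (at 2015 prices) = 38.78·172 + 47.20·537 + 20.56·321 = 38616.32.
Real growth = 38616.32/41539.42 − 1 = -0.0704.

-7.04%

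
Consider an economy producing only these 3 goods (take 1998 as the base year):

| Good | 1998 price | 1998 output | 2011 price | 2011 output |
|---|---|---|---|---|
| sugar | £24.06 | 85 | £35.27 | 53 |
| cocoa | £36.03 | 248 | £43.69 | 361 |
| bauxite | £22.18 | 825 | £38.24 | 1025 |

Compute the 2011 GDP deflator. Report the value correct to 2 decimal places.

Nominal GDP 2011 = 35.27·53 + 43.69·361 + 38.24·1025 = 56837.40.
Real GDP 2011 (at 1998 prices) = 24.06·53 + 36.03·361 + 22.18·1025 = 37016.51.
Deflator = Nominal/Real × 100 = 56837.40/37016.51 × 100 = 153.546.

153.55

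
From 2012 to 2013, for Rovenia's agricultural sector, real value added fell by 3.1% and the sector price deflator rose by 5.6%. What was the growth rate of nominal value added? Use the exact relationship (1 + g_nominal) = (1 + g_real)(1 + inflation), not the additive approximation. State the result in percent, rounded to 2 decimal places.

2.33%

(1 + g_nom) = (1 + g_real)(1 + π) = 0.9690 × 1.0560 = 1.02326.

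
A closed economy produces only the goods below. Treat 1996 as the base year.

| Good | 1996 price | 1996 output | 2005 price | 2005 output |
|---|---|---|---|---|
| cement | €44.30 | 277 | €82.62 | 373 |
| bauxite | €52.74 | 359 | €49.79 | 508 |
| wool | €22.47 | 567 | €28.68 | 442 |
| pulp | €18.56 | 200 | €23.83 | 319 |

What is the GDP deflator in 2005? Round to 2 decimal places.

Nominal GDP 2005 = 82.62·373 + 49.79·508 + 28.68·442 + 23.83·319 = 76388.91.
Real GDP 2005 (at 1996 prices) = 44.30·373 + 52.74·508 + 22.47·442 + 18.56·319 = 59168.20.
Deflator = Nominal/Real × 100 = 76388.91/59168.20 × 100 = 129.105.

129.10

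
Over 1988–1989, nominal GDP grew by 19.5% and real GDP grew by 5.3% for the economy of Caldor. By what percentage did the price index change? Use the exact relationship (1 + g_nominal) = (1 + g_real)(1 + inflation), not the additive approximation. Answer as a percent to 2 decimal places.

13.49%

(1 + g_nom) = (1 + g_real)(1 + π), so π = 1.1950 / 1.0530 − 1 = 0.13485.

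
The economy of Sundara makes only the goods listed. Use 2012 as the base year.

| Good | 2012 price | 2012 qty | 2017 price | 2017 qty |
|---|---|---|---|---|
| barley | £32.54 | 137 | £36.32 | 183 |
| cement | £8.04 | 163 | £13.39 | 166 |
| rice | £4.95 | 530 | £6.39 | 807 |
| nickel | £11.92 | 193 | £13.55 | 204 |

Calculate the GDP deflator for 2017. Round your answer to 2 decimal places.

Nominal GDP 2017 = 36.32·183 + 13.39·166 + 6.39·807 + 13.55·204 = 16790.23.
Real GDP 2017 (at 2012 prices) = 32.54·183 + 8.04·166 + 4.95·807 + 11.92·204 = 13715.79.
Deflator = Nominal/Real × 100 = 16790.23/13715.79 × 100 = 122.415.

122.42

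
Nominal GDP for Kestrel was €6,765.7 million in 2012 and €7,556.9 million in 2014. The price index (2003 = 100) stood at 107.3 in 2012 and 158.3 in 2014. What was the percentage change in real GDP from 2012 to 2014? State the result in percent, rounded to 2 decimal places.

-24.29%

Deflate each year: 2012 → 6765.7/1.073 = 6305.41; 2014 → 7556.9/1.583 = 4773.78.
So real GDP changed by 4773.78/6305.41 − 1 = -0.2429, i.e. -24.29%.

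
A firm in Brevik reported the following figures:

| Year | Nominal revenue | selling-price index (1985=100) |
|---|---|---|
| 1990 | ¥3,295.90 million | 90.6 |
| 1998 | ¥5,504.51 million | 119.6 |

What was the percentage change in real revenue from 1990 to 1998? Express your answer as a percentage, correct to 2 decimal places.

26.51%

Deflate each year: 1990 → 3295.90/0.906 = 3637.86; 1998 → 5504.51/1.196 = 4602.43.
So real revenue changed by 4602.43/3637.86 − 1 = 0.2651, i.e. 26.51%.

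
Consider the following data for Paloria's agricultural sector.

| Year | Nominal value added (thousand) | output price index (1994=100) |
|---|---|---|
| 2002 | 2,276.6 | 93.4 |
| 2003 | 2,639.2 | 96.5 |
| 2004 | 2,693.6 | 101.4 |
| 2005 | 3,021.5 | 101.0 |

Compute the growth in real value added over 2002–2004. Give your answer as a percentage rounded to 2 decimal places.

Real value added 2002 = 2276.6/0.934 = 2437.47.
Real value added 2004 = 2693.6/1.014 = 2656.41.
Change = 2656.41/2437.47 − 1 = 0.0898.

8.98%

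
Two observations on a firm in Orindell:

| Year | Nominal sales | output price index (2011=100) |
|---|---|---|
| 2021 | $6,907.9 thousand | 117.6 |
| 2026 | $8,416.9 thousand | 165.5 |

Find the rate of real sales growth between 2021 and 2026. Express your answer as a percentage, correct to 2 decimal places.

Deflate each year: 2021 → 6907.9/1.176 = 5874.06; 2026 → 8416.9/1.655 = 5085.74.
So real sales changed by 5085.74/5874.06 − 1 = -0.1342, i.e. -13.42%.

-13.42%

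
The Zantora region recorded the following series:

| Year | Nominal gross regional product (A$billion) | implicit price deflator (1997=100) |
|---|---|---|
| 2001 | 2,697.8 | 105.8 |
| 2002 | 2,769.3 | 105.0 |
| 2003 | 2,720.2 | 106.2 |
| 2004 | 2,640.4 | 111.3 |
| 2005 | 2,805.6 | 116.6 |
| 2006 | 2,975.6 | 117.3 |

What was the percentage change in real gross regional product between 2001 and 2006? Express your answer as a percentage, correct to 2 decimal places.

-0.52%

Real gross regional product 2001 = 2697.8/1.058 = 2549.91.
Real gross regional product 2006 = 2975.6/1.173 = 2536.74.
Change = 2536.74/2549.91 − 1 = -0.0052.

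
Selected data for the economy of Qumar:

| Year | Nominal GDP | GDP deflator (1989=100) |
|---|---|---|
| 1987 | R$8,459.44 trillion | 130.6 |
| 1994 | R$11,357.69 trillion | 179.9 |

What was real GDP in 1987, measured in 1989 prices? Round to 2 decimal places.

R$6,477.37 trillion

Real GDP = Nominal / (GDP deflator/100) = 8459.44 / 1.306 = 6477.37.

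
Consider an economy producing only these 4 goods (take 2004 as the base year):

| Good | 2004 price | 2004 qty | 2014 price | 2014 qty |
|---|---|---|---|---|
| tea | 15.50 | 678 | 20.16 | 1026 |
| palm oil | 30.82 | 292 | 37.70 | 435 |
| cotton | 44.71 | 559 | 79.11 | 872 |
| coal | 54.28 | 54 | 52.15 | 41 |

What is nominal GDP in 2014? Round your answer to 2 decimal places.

Nominal GDP 2014 = Σ (p_2014 × q_2014) = 20.16·1026 + 37.70·435 + 79.11·872 + 52.15·41 = 108205.73.

108205.73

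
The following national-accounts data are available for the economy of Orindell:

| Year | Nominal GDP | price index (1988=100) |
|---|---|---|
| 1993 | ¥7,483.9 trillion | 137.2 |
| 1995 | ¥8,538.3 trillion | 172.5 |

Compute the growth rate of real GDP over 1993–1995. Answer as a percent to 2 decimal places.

Real GDP 1993 = 7483.9 / 1.372 = 5454.74.
Real GDP 1995 = 8538.3 / 1.725 = 4949.74.
Real growth = 4949.74 / 5454.74 − 1 = -0.0926.

-9.26%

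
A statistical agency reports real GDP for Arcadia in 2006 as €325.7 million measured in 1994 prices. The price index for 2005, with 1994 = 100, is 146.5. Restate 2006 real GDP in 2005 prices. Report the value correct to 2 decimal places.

Real GDP in 2005 prices = Real GDP in 1994 prices × (P_2005/P_1994) = 325.7 × 1.465 = 477.15.

€477.15 million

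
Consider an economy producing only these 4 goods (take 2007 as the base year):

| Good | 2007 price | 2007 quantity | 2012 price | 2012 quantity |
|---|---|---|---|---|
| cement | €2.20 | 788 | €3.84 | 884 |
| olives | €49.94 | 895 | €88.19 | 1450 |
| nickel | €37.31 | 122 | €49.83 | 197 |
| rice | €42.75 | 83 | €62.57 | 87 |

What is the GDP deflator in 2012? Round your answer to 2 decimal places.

171.53

Nominal GDP 2012 = 3.84·884 + 88.19·1450 + 49.83·197 + 62.57·87 = 146530.16.
Real GDP 2012 (at 2007 prices) = 2.20·884 + 49.94·1450 + 37.31·197 + 42.75·87 = 85427.12.
Deflator = Nominal/Real × 100 = 146530.16/85427.12 × 100 = 171.527.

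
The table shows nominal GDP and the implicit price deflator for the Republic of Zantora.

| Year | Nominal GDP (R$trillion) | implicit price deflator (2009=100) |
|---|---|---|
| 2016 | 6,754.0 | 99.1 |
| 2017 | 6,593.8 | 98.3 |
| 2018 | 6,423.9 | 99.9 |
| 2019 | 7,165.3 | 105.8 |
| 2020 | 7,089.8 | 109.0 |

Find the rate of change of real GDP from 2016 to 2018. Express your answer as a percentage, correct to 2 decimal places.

Real GDP 2016 = 6754.0/0.991 = 6815.34.
Real GDP 2018 = 6423.9/0.999 = 6430.33.
Change = 6430.33/6815.34 − 1 = -0.0565.

-5.65%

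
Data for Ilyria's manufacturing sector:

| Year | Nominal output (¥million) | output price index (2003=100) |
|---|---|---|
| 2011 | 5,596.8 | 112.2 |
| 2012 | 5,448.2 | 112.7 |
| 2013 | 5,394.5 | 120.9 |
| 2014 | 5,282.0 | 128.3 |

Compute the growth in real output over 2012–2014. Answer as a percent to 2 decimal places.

Real output 2012 = 5448.2/1.127 = 4834.25.
Real output 2014 = 5282.0/1.283 = 4116.91.
Change = 4116.91/4834.25 − 1 = -0.1484.

-14.84%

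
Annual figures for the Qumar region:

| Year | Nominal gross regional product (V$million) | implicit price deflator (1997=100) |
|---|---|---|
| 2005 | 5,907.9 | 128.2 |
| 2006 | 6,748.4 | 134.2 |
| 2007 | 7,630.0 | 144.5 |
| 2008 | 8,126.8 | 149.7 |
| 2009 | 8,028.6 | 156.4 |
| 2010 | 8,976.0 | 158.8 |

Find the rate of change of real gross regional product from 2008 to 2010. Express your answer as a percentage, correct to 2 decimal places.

4.12%

Real gross regional product 2008 = 8126.8/1.497 = 5428.72.
Real gross regional product 2010 = 8976.0/1.588 = 5652.39.
Change = 5652.39/5428.72 − 1 = 0.0412.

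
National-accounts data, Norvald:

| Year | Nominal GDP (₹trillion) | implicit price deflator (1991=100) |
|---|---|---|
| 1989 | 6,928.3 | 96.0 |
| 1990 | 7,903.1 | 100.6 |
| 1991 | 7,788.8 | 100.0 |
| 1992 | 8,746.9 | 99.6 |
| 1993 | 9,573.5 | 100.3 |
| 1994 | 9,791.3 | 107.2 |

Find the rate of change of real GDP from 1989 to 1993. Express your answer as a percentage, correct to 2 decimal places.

Real GDP 1989 = 6928.3/0.960 = 7216.98.
Real GDP 1993 = 9573.5/1.003 = 9544.87.
Change = 9544.87/7216.98 − 1 = 0.3226.

32.26%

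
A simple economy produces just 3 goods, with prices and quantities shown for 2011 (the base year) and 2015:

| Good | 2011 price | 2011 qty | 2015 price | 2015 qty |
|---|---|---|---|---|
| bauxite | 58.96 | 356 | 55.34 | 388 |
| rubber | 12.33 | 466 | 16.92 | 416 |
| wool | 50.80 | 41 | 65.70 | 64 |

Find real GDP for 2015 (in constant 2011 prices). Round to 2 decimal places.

Real GDP 2015 = Σ (p_2011 × q_2015) = 58.96·388 + 12.33·416 + 50.80·64 = 31256.96.

31256.96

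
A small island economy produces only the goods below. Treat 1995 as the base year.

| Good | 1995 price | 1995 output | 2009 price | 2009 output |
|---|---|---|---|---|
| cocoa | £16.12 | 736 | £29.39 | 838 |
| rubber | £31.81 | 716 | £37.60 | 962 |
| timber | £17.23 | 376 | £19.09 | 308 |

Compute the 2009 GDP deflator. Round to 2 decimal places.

Nominal GDP 2009 = 29.39·838 + 37.60·962 + 19.09·308 = 66679.74.
Real GDP 2009 (at 1995 prices) = 16.12·838 + 31.81·962 + 17.23·308 = 49416.62.
Deflator = Nominal/Real × 100 = 66679.74/49416.62 × 100 = 134.934.

134.93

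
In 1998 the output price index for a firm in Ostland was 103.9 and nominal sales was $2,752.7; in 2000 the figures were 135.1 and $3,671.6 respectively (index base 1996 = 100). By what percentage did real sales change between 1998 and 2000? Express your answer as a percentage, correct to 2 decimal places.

Real sales 1998 = 2752.7 / 1.039 = 2649.37.
Real sales 2000 = 3671.6 / 1.351 = 2717.69.
Real growth = 2717.69 / 2649.37 − 1 = 0.0258.

2.58%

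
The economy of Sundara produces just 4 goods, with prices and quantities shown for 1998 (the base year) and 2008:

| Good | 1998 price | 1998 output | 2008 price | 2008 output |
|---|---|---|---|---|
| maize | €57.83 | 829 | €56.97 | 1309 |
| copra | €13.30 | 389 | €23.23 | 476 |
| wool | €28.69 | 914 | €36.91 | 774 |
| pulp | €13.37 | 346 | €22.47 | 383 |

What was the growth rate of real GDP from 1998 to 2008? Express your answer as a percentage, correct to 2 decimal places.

30.24%

Real GDP 1998 = Nominal GDP 1998 = 57.83·829 + 13.30·389 + 28.69·914 + 13.37·346 = 83963.45.
Real GDP 2008 (at 1998 prices) = 57.83·1309 + 13.30·476 + 28.69·774 + 13.37·383 = 109357.04.
Real growth = 109357.04/83963.45 − 1 = 0.3024.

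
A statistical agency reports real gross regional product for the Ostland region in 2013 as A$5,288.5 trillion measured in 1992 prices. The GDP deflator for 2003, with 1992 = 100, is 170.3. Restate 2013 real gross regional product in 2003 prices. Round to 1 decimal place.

A$9,006.3 trillion

Real gross regional product in 2003 prices = Real gross regional product in 1992 prices × (P_2003/P_1992) = 5288.5 × 1.703 = 9006.32.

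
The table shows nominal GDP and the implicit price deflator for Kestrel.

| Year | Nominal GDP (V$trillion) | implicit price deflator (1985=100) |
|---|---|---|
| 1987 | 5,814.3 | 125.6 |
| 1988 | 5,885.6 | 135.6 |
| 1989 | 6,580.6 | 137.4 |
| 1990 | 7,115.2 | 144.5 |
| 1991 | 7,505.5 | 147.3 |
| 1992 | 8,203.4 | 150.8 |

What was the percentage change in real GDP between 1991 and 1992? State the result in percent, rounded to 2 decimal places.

Real GDP 1991 = 7505.5/1.473 = 5095.38.
Real GDP 1992 = 8203.4/1.508 = 5439.92.
Change = 5439.92/5095.38 − 1 = 0.0676.

6.76%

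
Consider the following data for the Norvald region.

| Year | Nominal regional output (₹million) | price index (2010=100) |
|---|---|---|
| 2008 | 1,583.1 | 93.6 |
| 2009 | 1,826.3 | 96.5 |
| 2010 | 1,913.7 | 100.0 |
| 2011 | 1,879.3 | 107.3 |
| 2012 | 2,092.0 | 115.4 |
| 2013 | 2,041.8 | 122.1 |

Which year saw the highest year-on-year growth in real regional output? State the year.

2009: real = 1826.3/0.965 = 1892.54; growth vs 2008 (1691.35) = 11.90%.
2010: real = 1913.7/1.000 = 1913.70; growth vs 2009 (1892.54) = 1.12%.
2011: real = 1879.3/1.073 = 1751.44; growth vs 2010 (1913.70) = -8.48%.
2012: real = 2092.0/1.154 = 1812.82; growth vs 2011 (1751.44) = 3.50%.
2013: real = 2041.8/1.221 = 1672.24; growth vs 2012 (1812.82) = -7.75%.

2009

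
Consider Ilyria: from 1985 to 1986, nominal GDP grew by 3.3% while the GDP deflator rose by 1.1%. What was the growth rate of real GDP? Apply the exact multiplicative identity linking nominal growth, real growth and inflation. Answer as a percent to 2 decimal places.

(1 + g_nom) = (1 + g_real)(1 + π), so g_real = 1.0330 / 1.0110 − 1 = 0.02176.

2.18%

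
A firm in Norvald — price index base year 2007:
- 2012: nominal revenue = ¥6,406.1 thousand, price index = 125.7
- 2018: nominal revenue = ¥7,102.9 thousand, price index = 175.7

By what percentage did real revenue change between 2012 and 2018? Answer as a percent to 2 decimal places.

-20.68%

Real revenue 2012 = 6406.1 / 1.257 = 5096.34.
Real revenue 2018 = 7102.9 / 1.757 = 4042.63.
Real growth = 4042.63 / 5096.34 − 1 = -0.2068.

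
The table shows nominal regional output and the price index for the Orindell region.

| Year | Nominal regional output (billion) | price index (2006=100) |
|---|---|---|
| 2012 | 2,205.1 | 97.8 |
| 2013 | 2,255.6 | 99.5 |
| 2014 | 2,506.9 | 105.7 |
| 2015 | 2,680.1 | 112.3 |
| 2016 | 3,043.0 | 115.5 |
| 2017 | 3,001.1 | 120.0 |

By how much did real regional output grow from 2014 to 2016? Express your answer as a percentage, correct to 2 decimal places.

Real regional output 2014 = 2506.9/1.057 = 2371.71.
Real regional output 2016 = 3043.0/1.155 = 2634.63.
Change = 2634.63/2371.71 − 1 = 0.1109.

11.09%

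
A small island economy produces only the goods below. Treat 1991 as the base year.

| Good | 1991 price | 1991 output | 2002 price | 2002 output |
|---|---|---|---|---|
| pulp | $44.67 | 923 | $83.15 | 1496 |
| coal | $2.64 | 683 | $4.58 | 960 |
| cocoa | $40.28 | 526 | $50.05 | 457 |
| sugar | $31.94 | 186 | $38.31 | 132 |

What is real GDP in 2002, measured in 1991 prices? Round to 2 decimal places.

$91984.76

Real GDP 2002 = Σ (p_1991 × q_2002) = 44.67·1496 + 2.64·960 + 40.28·457 + 31.94·132 = 91984.76.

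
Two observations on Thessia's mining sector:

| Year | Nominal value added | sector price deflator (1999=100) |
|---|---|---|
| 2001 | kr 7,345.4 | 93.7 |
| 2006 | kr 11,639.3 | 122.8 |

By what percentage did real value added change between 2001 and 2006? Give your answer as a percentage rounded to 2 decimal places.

20.91%

Real value added 2001 = 7345.4 / 0.937 = 7839.27.
Real value added 2006 = 11639.3 / 1.228 = 9478.26.
Real growth = 9478.26 / 7839.27 − 1 = 0.2091.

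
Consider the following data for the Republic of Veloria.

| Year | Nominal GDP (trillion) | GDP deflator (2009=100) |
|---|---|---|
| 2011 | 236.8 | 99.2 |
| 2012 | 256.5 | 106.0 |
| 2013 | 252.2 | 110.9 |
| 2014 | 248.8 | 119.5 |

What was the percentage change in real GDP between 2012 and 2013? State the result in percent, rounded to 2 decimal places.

Real GDP 2012 = 256.5/1.060 = 241.98.
Real GDP 2013 = 252.2/1.109 = 227.41.
Change = 227.41/241.98 − 1 = -0.0602.

-6.02%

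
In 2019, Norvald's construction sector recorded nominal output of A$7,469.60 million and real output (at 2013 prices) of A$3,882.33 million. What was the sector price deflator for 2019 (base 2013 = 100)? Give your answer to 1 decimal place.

sector price deflator = (Nominal / Real) × 100 = 7469.60 / 3882.33 × 100 = 192.40.

192.4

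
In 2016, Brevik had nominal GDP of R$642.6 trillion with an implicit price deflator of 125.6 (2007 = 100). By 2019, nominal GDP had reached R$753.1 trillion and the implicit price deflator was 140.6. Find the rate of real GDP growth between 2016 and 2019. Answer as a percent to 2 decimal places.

Deflate each year: 2016 → 642.6/1.256 = 511.62; 2019 → 753.1/1.406 = 535.63.
So real GDP changed by 535.63/511.62 − 1 = 0.0469, i.e. 4.69%.

4.69%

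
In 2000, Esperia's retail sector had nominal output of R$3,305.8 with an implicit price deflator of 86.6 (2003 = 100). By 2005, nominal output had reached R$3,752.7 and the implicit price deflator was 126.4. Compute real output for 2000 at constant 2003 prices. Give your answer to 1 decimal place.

R$3,817.3

Real output = Nominal / (implicit price deflator/100) = 3305.8 / 0.866 = 3817.32.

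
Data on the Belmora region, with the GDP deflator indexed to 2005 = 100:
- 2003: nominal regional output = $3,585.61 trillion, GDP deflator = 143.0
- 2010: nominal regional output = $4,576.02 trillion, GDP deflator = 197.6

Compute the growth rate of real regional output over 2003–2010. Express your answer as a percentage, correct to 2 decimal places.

Deflate each year: 2003 → 3585.61/1.430 = 2507.42; 2010 → 4576.02/1.976 = 2315.80.
So real regional output changed by 2315.80/2507.42 − 1 = -0.0764, i.e. -7.64%.

-7.64%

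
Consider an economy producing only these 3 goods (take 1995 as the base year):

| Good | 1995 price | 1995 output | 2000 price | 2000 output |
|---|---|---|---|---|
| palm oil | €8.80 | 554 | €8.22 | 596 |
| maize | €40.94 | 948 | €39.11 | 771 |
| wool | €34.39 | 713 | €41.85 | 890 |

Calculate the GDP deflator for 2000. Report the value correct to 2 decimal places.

107.24

Nominal GDP 2000 = 8.22·596 + 39.11·771 + 41.85·890 = 72299.43.
Real GDP 2000 (at 1995 prices) = 8.80·596 + 40.94·771 + 34.39·890 = 67416.64.
Deflator = Nominal/Real × 100 = 72299.43/67416.64 × 100 = 107.243.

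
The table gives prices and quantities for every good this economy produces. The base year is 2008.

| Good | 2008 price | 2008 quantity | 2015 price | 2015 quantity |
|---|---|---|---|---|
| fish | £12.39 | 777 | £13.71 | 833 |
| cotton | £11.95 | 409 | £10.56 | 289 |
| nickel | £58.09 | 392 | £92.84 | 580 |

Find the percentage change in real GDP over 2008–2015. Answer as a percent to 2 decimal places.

27.30%

Real GDP 2008 = Nominal GDP 2008 = 12.39·777 + 11.95·409 + 58.09·392 = 37285.86.
Real GDP 2015 (at 2008 prices) = 12.39·833 + 11.95·289 + 58.09·580 = 47466.62.
Real growth = 47466.62/37285.86 − 1 = 0.2730.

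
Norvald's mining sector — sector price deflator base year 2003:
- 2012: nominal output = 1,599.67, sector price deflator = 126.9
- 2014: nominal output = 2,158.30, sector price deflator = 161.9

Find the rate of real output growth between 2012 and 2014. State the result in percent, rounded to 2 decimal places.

Real output 2012 = 1599.67 / 1.269 = 1260.58.
Real output 2014 = 2158.30 / 1.619 = 1333.11.
Real growth = 1333.11 / 1260.58 − 1 = 0.0575.

5.75%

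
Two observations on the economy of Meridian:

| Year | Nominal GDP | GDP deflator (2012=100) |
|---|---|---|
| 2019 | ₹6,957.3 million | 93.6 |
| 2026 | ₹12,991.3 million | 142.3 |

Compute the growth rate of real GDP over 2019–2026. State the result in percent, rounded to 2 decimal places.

22.82%

Real GDP 2019 = 6957.3 / 0.936 = 7433.01.
Real GDP 2026 = 12991.3 / 1.423 = 9129.52.
Real growth = 9129.52 / 7433.01 − 1 = 0.2282.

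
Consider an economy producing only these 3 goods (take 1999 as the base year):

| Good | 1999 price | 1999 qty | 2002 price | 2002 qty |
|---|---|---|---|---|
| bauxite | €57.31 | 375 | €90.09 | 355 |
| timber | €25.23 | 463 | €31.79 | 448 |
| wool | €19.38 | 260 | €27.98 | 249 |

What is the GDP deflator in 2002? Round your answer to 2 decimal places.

Nominal GDP 2002 = 90.09·355 + 31.79·448 + 27.98·249 = 53190.89.
Real GDP 2002 (at 1999 prices) = 57.31·355 + 25.23·448 + 19.38·249 = 36473.71.
Deflator = Nominal/Real × 100 = 53190.89/36473.71 × 100 = 145.834.

145.83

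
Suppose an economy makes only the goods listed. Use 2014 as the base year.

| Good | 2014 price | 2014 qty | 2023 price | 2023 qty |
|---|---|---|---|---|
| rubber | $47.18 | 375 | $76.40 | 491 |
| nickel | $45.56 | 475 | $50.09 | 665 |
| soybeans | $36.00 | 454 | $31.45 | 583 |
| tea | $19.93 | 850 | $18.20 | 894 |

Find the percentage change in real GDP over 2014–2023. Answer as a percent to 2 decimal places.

27.06%

Real GDP 2014 = Nominal GDP 2014 = 47.18·375 + 45.56·475 + 36.00·454 + 19.93·850 = 72618.00.
Real GDP 2023 (at 2014 prices) = 47.18·491 + 45.56·665 + 36.00·583 + 19.93·894 = 92268.20.
Real growth = 92268.20/72618.00 − 1 = 0.2706.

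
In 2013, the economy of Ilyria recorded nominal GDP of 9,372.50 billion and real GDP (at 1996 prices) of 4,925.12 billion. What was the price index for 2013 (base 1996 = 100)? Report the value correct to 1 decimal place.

190.3

price index = (Nominal / Real) × 100 = 9372.50 / 4925.12 × 100 = 190.30.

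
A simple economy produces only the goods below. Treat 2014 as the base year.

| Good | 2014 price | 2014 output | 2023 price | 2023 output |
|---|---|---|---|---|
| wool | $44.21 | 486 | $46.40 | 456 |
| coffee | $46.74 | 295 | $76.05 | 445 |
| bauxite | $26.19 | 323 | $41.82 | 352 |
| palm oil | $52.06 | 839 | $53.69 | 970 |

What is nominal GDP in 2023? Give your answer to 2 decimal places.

Nominal GDP 2023 = Σ (p_2023 × q_2023) = 46.40·456 + 76.05·445 + 41.82·352 + 53.69·970 = 121800.59.

$121800.59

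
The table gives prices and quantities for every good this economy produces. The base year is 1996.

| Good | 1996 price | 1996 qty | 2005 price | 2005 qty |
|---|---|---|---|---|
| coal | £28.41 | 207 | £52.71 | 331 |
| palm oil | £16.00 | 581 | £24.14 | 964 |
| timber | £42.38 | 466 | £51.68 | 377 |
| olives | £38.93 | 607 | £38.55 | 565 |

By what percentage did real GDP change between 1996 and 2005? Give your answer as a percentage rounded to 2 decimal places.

Real GDP 1996 = Nominal GDP 1996 = 28.41·207 + 16.00·581 + 42.38·466 + 38.93·607 = 58556.46.
Real GDP 2005 (at 1996 prices) = 28.41·331 + 16.00·964 + 42.38·377 + 38.93·565 = 62800.42.
Real growth = 62800.42/58556.46 − 1 = 0.0725.

7.25%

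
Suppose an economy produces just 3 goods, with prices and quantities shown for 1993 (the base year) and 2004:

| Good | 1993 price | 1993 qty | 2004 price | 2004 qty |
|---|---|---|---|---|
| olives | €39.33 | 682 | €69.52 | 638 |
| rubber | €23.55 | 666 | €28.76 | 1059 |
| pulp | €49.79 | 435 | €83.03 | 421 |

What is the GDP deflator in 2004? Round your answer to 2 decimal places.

154.61

Nominal GDP 2004 = 69.52·638 + 28.76·1059 + 83.03·421 = 109766.23.
Real GDP 2004 (at 1993 prices) = 39.33·638 + 23.55·1059 + 49.79·421 = 70993.58.
Deflator = Nominal/Real × 100 = 109766.23/70993.58 × 100 = 154.614.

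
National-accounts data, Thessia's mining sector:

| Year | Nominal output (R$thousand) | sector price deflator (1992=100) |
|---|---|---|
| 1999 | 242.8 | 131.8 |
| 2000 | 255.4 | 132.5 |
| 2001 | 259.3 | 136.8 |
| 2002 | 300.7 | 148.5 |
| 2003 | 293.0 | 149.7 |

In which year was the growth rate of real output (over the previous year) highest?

2000: real = 255.4/1.325 = 192.75; growth vs 1999 (184.22) = 4.63%.
2001: real = 259.3/1.368 = 189.55; growth vs 2000 (192.75) = -1.66%.
2002: real = 300.7/1.485 = 202.49; growth vs 2001 (189.55) = 6.83%.
2003: real = 293.0/1.497 = 195.72; growth vs 2002 (202.49) = -3.34%.

2002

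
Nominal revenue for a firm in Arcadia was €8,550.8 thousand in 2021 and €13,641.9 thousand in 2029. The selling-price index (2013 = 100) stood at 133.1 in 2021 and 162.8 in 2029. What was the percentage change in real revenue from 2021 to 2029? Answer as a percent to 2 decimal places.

Deflate each year: 2021 → 8550.8/1.331 = 6424.34; 2029 → 13641.9/1.628 = 8379.55.
So real revenue changed by 8379.55/6424.34 − 1 = 0.3043, i.e. 30.43%.

30.43%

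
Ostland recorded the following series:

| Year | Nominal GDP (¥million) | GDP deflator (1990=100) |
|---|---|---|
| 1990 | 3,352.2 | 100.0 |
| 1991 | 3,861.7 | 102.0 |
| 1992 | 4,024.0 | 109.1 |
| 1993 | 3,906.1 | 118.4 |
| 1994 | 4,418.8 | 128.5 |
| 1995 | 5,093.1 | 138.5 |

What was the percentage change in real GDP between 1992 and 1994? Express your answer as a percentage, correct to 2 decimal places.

Real GDP 1992 = 4024.0/1.091 = 3688.36.
Real GDP 1994 = 4418.8/1.285 = 3438.75.
Change = 3438.75/3688.36 − 1 = -0.0677.

-6.77%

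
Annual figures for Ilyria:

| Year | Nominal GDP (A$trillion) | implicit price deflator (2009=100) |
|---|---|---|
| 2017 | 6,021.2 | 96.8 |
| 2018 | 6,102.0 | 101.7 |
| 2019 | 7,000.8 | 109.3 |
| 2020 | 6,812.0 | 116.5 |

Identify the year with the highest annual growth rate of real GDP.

2019

2018: real = 6102.0/1.017 = 6000.00; growth vs 2017 (6220.25) = -3.54%.
2019: real = 7000.8/1.093 = 6405.12; growth vs 2018 (6000.00) = 6.75%.
2020: real = 6812.0/1.165 = 5847.21; growth vs 2019 (6405.12) = -8.71%.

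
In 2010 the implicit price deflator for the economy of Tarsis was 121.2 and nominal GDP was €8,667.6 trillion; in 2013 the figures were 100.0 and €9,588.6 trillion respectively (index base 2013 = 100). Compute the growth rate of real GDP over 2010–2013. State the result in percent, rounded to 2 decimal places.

Deflate each year: 2010 → 8667.6/1.212 = 7151.49; 2013 → 9588.6/1.000 = 9588.60.
So real GDP changed by 9588.60/7151.49 − 1 = 0.3408, i.e. 34.08%.

34.08%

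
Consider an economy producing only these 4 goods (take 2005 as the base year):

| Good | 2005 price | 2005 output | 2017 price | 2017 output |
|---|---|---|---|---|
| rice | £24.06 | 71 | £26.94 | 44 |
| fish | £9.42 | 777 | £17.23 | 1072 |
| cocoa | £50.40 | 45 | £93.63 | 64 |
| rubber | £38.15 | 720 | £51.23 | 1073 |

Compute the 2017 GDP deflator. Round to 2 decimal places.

145.74

Nominal GDP 2017 = 26.94·44 + 17.23·1072 + 93.63·64 + 51.23·1073 = 80618.03.
Real GDP 2017 (at 2005 prices) = 24.06·44 + 9.42·1072 + 50.40·64 + 38.15·1073 = 55317.43.
Deflator = Nominal/Real × 100 = 80618.03/55317.43 × 100 = 145.737.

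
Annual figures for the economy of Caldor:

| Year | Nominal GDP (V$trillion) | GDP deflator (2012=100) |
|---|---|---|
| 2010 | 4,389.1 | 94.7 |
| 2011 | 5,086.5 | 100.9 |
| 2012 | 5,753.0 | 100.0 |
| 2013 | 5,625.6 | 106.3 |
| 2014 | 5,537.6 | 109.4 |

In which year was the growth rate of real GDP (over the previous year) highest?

2012

2011: real = 5086.5/1.009 = 5041.13; growth vs 2010 (4634.74) = 8.77%.
2012: real = 5753.0/1.000 = 5753.00; growth vs 2011 (5041.13) = 14.12%.
2013: real = 5625.6/1.063 = 5292.19; growth vs 2012 (5753.00) = -8.01%.
2014: real = 5537.6/1.094 = 5061.79; growth vs 2013 (5292.19) = -4.35%.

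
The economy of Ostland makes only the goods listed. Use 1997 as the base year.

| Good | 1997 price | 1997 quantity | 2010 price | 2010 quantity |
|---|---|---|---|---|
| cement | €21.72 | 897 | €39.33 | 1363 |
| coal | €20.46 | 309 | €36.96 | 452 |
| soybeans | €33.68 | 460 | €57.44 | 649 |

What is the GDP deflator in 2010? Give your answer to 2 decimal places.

Nominal GDP 2010 = 39.33·1363 + 36.96·452 + 57.44·649 = 107591.27.
Real GDP 2010 (at 1997 prices) = 21.72·1363 + 20.46·452 + 33.68·649 = 60710.60.
Deflator = Nominal/Real × 100 = 107591.27/60710.60 × 100 = 177.220.

177.22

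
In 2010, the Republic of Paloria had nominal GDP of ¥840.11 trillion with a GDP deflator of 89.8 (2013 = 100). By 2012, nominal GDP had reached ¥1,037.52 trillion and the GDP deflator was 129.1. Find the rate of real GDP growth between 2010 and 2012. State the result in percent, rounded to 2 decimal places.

-14.10%

Real GDP 2010 = 840.11 / 0.898 = 935.53.
Real GDP 2012 = 1037.52 / 1.291 = 803.66.
Real growth = 803.66 / 935.53 − 1 = -0.1410.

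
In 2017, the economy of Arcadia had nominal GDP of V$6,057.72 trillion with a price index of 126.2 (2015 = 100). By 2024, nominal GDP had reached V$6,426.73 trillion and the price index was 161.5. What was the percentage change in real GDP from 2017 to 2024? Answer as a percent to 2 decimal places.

Deflate each year: 2017 → 6057.72/1.262 = 4800.10; 2024 → 6426.73/1.615 = 3979.40.
So real GDP changed by 3979.40/4800.10 − 1 = -0.1710, i.e. -17.10%.

-17.10%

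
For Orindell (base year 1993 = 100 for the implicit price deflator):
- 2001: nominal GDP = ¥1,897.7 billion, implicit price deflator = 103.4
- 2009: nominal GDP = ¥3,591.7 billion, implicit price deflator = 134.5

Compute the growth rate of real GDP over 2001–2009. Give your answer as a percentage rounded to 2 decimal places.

Real GDP 2001 = 1897.7 / 1.034 = 1835.30.
Real GDP 2009 = 3591.7 / 1.345 = 2670.41.
Real growth = 2670.41 / 1835.30 − 1 = 0.4550.

45.50%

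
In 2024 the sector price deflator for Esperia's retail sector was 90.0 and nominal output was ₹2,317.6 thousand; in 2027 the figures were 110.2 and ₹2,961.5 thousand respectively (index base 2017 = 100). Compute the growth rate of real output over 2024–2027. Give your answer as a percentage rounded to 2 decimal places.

Real output 2024 = 2317.6 / 0.900 = 2575.11.
Real output 2027 = 2961.5 / 1.102 = 2687.39.
Real growth = 2687.39 / 2575.11 − 1 = 0.0436.

4.36%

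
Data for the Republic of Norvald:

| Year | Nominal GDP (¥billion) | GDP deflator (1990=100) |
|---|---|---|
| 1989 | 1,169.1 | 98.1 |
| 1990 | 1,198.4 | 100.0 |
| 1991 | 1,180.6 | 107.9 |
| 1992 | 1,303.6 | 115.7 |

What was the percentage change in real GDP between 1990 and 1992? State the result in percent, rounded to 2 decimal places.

-5.98%

Real GDP 1990 = 1198.4/1.000 = 1198.40.
Real GDP 1992 = 1303.6/1.157 = 1126.71.
Change = 1126.71/1198.40 − 1 = -0.0598.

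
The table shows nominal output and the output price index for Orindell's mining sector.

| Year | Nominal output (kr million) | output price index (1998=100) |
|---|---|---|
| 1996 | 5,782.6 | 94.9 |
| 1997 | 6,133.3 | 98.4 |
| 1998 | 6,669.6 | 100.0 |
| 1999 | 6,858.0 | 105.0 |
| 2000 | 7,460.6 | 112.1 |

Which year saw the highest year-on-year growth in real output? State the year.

1997: real = 6133.3/0.984 = 6233.03; growth vs 1996 (6093.36) = 2.29%.
1998: real = 6669.6/1.000 = 6669.60; growth vs 1997 (6233.03) = 7.00%.
1999: real = 6858.0/1.050 = 6531.43; growth vs 1998 (6669.60) = -2.07%.
2000: real = 7460.6/1.121 = 6655.31; growth vs 1999 (6531.43) = 1.90%.

1998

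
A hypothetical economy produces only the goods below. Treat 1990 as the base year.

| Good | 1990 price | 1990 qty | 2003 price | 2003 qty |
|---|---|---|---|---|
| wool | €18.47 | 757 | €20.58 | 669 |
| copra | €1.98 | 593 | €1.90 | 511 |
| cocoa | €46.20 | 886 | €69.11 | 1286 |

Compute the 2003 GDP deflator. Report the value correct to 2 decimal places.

Nominal GDP 2003 = 20.58·669 + 1.90·511 + 69.11·1286 = 103614.38.
Real GDP 2003 (at 1990 prices) = 18.47·669 + 1.98·511 + 46.20·1286 = 72781.41.
Deflator = Nominal/Real × 100 = 103614.38/72781.41 × 100 = 142.364.

142.36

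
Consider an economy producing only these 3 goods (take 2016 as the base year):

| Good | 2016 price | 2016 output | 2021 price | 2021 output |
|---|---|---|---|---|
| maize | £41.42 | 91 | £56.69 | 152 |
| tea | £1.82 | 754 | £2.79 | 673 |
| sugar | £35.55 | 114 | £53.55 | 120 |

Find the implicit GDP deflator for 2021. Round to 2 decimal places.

143.56

Nominal GDP 2021 = 56.69·152 + 2.79·673 + 53.55·120 = 16920.55.
Real GDP 2021 (at 2016 prices) = 41.42·152 + 1.82·673 + 35.55·120 = 11786.70.
Deflator = Nominal/Real × 100 = 16920.55/11786.70 × 100 = 143.556.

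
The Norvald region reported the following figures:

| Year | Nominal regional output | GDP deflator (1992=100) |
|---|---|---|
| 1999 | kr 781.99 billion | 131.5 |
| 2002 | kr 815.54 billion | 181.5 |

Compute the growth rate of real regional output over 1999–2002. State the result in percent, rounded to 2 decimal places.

-24.44%

Deflate each year: 1999 → 781.99/1.315 = 594.67; 2002 → 815.54/1.815 = 449.33.
So real regional output changed by 449.33/594.67 − 1 = -0.2444, i.e. -24.44%.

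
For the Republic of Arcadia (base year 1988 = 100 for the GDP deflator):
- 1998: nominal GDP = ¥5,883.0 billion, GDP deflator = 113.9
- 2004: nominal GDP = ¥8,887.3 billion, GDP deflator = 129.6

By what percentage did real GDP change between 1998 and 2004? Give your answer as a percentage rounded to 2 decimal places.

32.77%

Real GDP 1998 = 5883.0 / 1.139 = 5165.06.
Real GDP 2004 = 8887.3 / 1.296 = 6857.48.
Real growth = 6857.48 / 5165.06 − 1 = 0.3277.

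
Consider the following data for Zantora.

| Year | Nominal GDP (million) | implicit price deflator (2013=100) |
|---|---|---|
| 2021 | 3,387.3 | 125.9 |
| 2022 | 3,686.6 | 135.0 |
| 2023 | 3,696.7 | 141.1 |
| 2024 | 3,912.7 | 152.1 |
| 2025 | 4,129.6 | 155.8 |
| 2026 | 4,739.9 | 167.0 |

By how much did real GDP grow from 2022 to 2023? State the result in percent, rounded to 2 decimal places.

Real GDP 2022 = 3686.6/1.350 = 2730.81.
Real GDP 2023 = 3696.7/1.411 = 2619.91.
Change = 2619.91/2730.81 − 1 = -0.0406.

-4.06%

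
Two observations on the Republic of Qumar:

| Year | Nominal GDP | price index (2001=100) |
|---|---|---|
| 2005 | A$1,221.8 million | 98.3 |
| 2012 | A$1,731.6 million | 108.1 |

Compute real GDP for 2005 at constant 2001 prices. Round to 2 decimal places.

A$1,242.93 million

Real GDP = Nominal / (price index/100) = 1221.8 / 0.983 = 1242.93.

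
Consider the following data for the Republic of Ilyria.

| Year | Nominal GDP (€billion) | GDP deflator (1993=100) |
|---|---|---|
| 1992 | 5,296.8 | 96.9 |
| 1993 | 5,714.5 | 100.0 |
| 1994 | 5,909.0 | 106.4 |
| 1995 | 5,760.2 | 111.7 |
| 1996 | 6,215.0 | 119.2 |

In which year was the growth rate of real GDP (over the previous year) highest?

1993

1993: real = 5714.5/1.000 = 5714.50; growth vs 1992 (5466.25) = 4.54%.
1994: real = 5909.0/1.064 = 5553.57; growth vs 1993 (5714.50) = -2.82%.
1995: real = 5760.2/1.117 = 5156.85; growth vs 1994 (5553.57) = -7.14%.
1996: real = 6215.0/1.192 = 5213.93; growth vs 1995 (5156.85) = 1.11%.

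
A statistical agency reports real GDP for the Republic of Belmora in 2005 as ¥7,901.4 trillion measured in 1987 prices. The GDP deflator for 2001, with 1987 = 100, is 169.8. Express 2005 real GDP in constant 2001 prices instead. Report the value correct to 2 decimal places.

¥13,416.58 trillion

Real GDP in 2001 prices = Real GDP in 1987 prices × (P_2001/P_1987) = 7901.4 × 1.698 = 13416.58.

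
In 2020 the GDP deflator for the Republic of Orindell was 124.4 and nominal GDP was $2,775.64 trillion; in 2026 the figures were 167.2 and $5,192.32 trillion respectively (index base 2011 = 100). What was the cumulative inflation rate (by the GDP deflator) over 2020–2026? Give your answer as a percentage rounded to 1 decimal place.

Price-level change = 167.2 / 124.4 − 1 = 0.3441.

34.4%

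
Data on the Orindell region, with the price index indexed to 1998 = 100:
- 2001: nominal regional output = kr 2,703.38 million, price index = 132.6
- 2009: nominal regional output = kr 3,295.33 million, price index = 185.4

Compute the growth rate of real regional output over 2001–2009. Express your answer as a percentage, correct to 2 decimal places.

-12.82%

Real regional output 2001 = 2703.38 / 1.326 = 2038.75.
Real regional output 2009 = 3295.33 / 1.854 = 1777.42.
Real growth = 1777.42 / 2038.75 − 1 = -0.1282.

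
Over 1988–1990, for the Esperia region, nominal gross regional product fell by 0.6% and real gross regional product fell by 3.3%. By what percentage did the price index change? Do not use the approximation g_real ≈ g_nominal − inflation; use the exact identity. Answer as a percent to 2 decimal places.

(1 + g_nom) = (1 + g_real)(1 + π), so π = 0.9940 / 0.9670 − 1 = 0.02792.

2.79%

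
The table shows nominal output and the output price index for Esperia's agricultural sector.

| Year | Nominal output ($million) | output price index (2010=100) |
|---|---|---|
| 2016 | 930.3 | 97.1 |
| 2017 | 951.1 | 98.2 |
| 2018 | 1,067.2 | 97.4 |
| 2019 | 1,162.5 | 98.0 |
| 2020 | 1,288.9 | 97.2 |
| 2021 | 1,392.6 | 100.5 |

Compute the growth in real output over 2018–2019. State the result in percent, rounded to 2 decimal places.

Real output 2018 = 1067.2/0.974 = 1095.69.
Real output 2019 = 1162.5/0.980 = 1186.22.
Change = 1186.22/1095.69 − 1 = 0.0826.

8.26%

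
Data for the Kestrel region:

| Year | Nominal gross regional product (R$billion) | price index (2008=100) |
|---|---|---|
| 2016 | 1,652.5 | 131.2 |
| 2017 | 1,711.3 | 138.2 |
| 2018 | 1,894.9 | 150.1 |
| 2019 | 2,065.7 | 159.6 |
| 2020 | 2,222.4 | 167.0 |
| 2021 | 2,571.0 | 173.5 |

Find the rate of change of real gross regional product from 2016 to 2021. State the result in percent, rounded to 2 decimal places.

Real gross regional product 2016 = 1652.5/1.312 = 1259.53.
Real gross regional product 2021 = 2571.0/1.735 = 1481.84.
Change = 1481.84/1259.53 − 1 = 0.1765.

17.65%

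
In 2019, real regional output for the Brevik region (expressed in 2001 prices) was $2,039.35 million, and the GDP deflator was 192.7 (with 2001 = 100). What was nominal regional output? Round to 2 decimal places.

Nominal regional output = Real × (GDP deflator/100) = 2039.35 × 1.927 = 3929.83.

$3,929.83 million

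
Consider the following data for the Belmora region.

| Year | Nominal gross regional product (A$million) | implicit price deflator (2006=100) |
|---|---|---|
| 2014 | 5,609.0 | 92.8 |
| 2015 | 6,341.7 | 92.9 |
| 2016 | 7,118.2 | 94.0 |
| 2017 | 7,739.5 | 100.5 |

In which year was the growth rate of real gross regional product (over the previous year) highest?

2015

2015: real = 6341.7/0.929 = 6826.37; growth vs 2014 (6044.18) = 12.94%.
2016: real = 7118.2/0.940 = 7572.55; growth vs 2015 (6826.37) = 10.93%.
2017: real = 7739.5/1.005 = 7701.00; growth vs 2016 (7572.55) = 1.70%.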